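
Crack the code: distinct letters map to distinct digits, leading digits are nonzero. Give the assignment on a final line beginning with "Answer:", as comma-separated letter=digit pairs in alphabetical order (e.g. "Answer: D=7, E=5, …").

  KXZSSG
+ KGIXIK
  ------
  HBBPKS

Step 1. [col 1: G + K ≡ S (mod 10)] column 1 (G + K ≡ S (mod 10), carry-in 0) doesn't pin G yet; pick G=1 and continue, so G=1.
Step 2. [col 1: G + K ≡ S (mod 10)] K=4 is one option consistent with column 1 (G + K ≡ S (mod 10), carry-in 0) — take it. So K=4.
Step 3. [col 1: G + K ≡ S (mod 10)] column 1: given G=1, K=4, carry-in 0, and digits 1,4 already taken and all letters distinct, G+K≡S (mod 10) forces S=5. So S=5.
Step 4. [col 2: S + I ≡ K (mod 10)] from column 2 (S=5, K=4, carry-in 0, digits 1,4,5 already taken and all letters distinct): I must equal 9, so I=9.
Step 5. [col 3: S + X ≡ P (mod 10)] P=6 is one option consistent with column 3 (S + X ≡ P (mod 10), carry-in 1) — take it. So P=6.
Step 6. [col 3: S + X ≡ P (mod 10)] column 3 reads S+X+carry(1)=P with S=5, P=6; with digits 1,4,5,6,9 already taken and all letters distinct, the only value for X is 0 ⇒ X=0.
Step 7. [col 4: Z + I ≡ B (mod 10)] several values work for B in column 4 (Z + I ≡ B (mod 10), carry-in 0); try B=2 ⇒ B=2.
Step 8. [col 4: Z + I ≡ B (mod 10)] in column 4 we have Z+I≡B with carry-in 0; given I=9, B=2 and digits 0,1,2,4,5,6,9 already taken and all letters distinct, that pins Z to 3. So Z=3.
Step 9. [col 6: K + K ≡ H (mod 10)] in column 6 we have K+K≡H with carry-in 0; given K=4 and digits 0,1,2,3,4,5,6,9 already taken and all letters distinct, that pins H to 8, so H=8.

Answer: B=2, G=1, H=8, I=9, K=4, P=6, S=5, X=0, Z=3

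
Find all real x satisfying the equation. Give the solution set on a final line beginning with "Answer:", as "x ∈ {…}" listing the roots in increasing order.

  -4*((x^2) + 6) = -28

Step 1. [-4*((x^2) + 6) = -28] -4·(inner) — divide through by -4. So div: (x^2) + 6 = 7.
Step 2. [(x^2) + 6 = 7] +6 is outermost — subtract 6 both sides, so sub: x^2 = 1.
Step 3. [x^2 = 1] √ both sides: 1 ≥ 0 gives two branches, so sqrt: x = 1 or -1.

Answer: x ∈ {-1, 1}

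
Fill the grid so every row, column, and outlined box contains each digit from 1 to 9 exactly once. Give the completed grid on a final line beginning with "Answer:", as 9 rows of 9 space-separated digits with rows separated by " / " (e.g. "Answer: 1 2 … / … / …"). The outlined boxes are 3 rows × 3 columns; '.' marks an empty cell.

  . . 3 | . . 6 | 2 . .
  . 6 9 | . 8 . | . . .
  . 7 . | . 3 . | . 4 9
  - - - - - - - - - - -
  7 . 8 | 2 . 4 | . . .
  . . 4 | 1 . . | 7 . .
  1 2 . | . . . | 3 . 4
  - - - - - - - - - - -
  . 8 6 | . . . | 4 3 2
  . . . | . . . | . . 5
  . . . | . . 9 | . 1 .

Step 1. [r3c4∈{5}] nothing but 5 survives at r3c4 ⇒ r3c4=5.
Step 2. [r7c4∈{7}] r7c4's peers cover all but 7. So r7c4=7.
Step 3. [r6c3∈{5}] nothing but 5 survives at r6c3. So r6c3=5.
Step 4. [r2c4∈{4}] r2c4 has the single candidate 4, so r2c4=4.
Step 5. [r5c1∈{3,6,9}] col 1 places 6 nowhere but r5c1, so r5c1=6.
Step 6. [r3c7∈{1,6,8}] row 3 places 6 nowhere but r3c7 ⇒ r3c7=6.
Step 7. [r5c9∈{8}] r5c9's peers cover all but 8, so r5c9=8.
Step 8. [r1c8∈{5,7,8}] in box 3, 8 fits only at r1c8. So r1c8=8.
Step 9. [r4c2∈{3,9}] row 4 places 3 nowhere but r4c2, so r4c2=3.
Step 10. [r5c2∈{9}] r5c2 has the single candidate 9. So r5c2=9.
Step 11. [r5c5∈{5}] r5c5 is down to just 5, so r5c5=5.
Step 12. [r7c5∈{1}] r7c5 is down to just 1 ⇒ r7c5=1.
Step 13. [r7c1∈{5,9}] across row 7, 9 lands solely at r7c1, so r7c1=9.
Step 14. [r1c4∈{9}] r1c4 is down to just 9, so r1c4=9.
Step 15. [r1c5∈{7}] only 7 remains possible at r1c5 ⇒ r1c5=7.
Step 16. [r1c9∈{1}] only 1 remains possible at r1c9. So r1c9=1.
Step 17. [r4c9∈{6}] nothing but 6 survives at r4c9, so r4c9=6.
Step 18. [r6c8∈{9}] r6c8 has the single candidate 9, so r6c8=9.
Step 19. [r3c3∈{1,2}] across box 1, 1 lands solely at r3c3. So r3c3=1.
Step 20. [r3c6∈{2}] r3c6's peers cover all but 2. So r3c6=2.
Step 21. [r2c7∈{5}] only 5 remains possible at r2c7, so r2c7=5.
Step 22. [r9c9∈{7}] r9c9 is down to just 7, so r9c9=7.
Step 23. [r9c3∈{2}] r9c3's peers cover all but 2. So r9c3=2.
Step 24. [r6c5∈{6}] only 6 remains possible at r6c5. So r6c5=6.
Step 25. [r6c4∈{8}] only 8 remains possible at r6c4 ⇒ r6c4=8.
Step 26. [r9c5∈{4}] r9c5 is down to just 4, so r9c5=4.
Step 27. [r8c6∈{3,8}] 8 has one home in col 6: r8c6. So r8c6=8.
Step 28. [r9c2∈{5}] only 5 remains possible at r9c2, so r9c2=5.
Step 29. [r9c4∈{3,6}] r9c4 is the only open cell in row 9 admitting 6. So r9c4=6.
Step 30. [r1c2∈{4}] only 4 remains possible at r1c2, so r1c2=4.
Step 31. [r8c1∈{3,4}] r8c1 is the only open cell in row 8 admitting 4, so r8c1=4.
Step 32. [r2c1∈{2}] only 2 remains possible at r2c1, so r2c1=2.
Step 33. [r5c8∈{2}] nothing but 2 survives at r5c8 ⇒ r5c8=2.
Step 34. [r2c9∈{3}] only 3 remains possible at r2c9. So r2c9=3.
Step 35. [r8c8∈{6}] only 6 remains possible at r8c8. So r8c8=6.
Step 36. [r4c7∈{1}] r4c7 is down to just 1, so r4c7=1.
Step 37. [r4c8∈{5}] r4c8 has the single candidate 5, so r4c8=5.
Step 38. [r5c6∈{3}] r5c6's peers cover all but 3. So r5c6=3.
Step 39. [r8c4∈{3}] r8c4's peers cover all but 3. So r8c4=3.
Step 40. [r7c6∈{5}] r7c6's peers cover all but 5 ⇒ r7c6=5.
Step 41. [r8c5∈{2}] only 2 remains possible at r8c5, so r8c5=2.
Step 42. [r2c6∈{1}] nothing but 1 survives at r2c6 ⇒ r2c6=1.
Step 43. [r4c5∈{9}] only 9 remains possible at r4c5 ⇒ r4c5=9.
Step 44. [r1c1∈{5}] only 5 remains possible at r1c1. So r1c1=5.
Step 45. [r9c1∈{3}] r9c1 has the single candidate 3 ⇒ r9c1=3.
Step 46. [r9c7∈{8}] nothing but 8 survives at r9c7, so r9c7=8.
Step 47. [r8c3∈{7}] r8c3 has the single candidate 7 ⇒ r8c3=7.
Step 48. [r8c7∈{9}] only 9 remains possible at r8c7, so r8c7=9.
Step 49. [r2c8∈{7}] nothing but 7 survives at r2c8. So r2c8=7.
Step 50. [r3c1∈{8}] r3c1 is down to just 8, so r3c1=8.
Step 51. [r8c2∈{1}] only 1 remains possible at r8c2. So r8c2=1.
Step 52. [r6c6∈{7}] nothing but 7 survives at r6c6 ⇒ r6c6=7.

Answer: 5 4 3 9 7 6 2 8 1 / 2 6 9 4 8 1 5 7 3 / 8 7 1 5 3 2 6 4 9 / 7 3 8 2 9 4 1 5 6 / 6 9 4 1 5 3 7 2 8 / 1 2 5 8 6 7 3 9 4 / 9 8 6 7 1 5 4 3 2 / 4 1 7 3 2 8 9 6 5 / 3 5 2 6 4 9 8 1 7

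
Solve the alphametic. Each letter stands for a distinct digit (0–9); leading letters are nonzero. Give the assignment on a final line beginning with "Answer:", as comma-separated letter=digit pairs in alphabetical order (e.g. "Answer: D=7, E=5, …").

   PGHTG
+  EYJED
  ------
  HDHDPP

Step 1. [col 1: G + D ≡ P (mod 10)] column 1 (G + D ≡ P (mod 10), carry-in 0) doesn't pin P yet; pick P=5 and continue, so P=5.
Step 2. [H] adding two 5-digit numbers gives at most 5+1 digits, and here it does — H is that final carry and must be 1 ⇒ H=1.
Step 3. [col 1: G + D ≡ P (mod 10)] column 1 (G + D ≡ P (mod 10), carry-in 0) doesn't pin G yet; pick G=3 and continue, so G=3.
Step 4. [col 1: G + D ≡ P (mod 10)] from column 1 (G=3, P=5, carry-in 0, digits 1,3,5 already taken and all letters distinct): D must equal 2, so D=2.
Step 5. [col 2: T + E ≡ P (mod 10)] column 2 (T + E ≡ P (mod 10), carry-in 0) doesn't pin E yet; pick E=6 and continue, so E=6.
Step 6. [col 2: T + E ≡ P (mod 10)] column 2 reads T+E+carry(0)=P with E=6, P=5; with digits 1,2,3,5,6 already taken and all letters distinct, the only value for T is 9. So T=9.
Step 7. [col 3: H + J ≡ D (mod 10)] column 3: given H=1, D=2, carry-in 1, and digits 1,2,3,5,6,9 already taken and all letters distinct, H+J≡D (mod 10) forces J=0, so J=0.
Step 8. [col 4: G + Y ≡ H (mod 10)] column 4 reads G+Y+carry(0)=H with G=3, H=1; with digits 0,1,2,3,5,6,9 already taken and all letters distinct, the only value for Y is 8, so Y=8.

Answer: D=2, E=6, G=3, H=1, J=0, P=5, T=9, Y=8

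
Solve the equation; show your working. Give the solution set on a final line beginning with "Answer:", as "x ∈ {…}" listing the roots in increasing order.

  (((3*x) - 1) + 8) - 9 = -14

Step 1. [(((3*x) - 1) + 8) - 9 = -14] 9 comes off first (add 9), so sub: ((3*x) - 1) + 8 = -5.
Step 2. [((3*x) - 1) + 8 = -5] peel the +8: subtract 8 from each side ⇒ sub: (3*x) - 1 = -13.
Step 3. [(3*x) - 1 = -13] peel the -1: add 1 from each side. So sub: 3*x = -12.
Step 4. [3*x = -12] LHS = 3·(…); ÷3 both sides. So div: x = -4.

Answer: x ∈ {-4}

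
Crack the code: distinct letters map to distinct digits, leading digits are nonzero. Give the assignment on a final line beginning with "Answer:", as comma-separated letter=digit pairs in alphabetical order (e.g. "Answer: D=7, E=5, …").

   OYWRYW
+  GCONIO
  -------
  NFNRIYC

Step 1. [col 1: W + O ≡ C (mod 10)] several values work for O in column 1 (W + O ≡ C (mod 10), carry-in 0); try O=6. So O=6.
Step 2. [col 1: W + O ≡ C (mod 10)] C=8 is one option consistent with column 1 (W + O ≡ C (mod 10), carry-in 0) — take it, so C=8.
Step 3. [col 1: W + O ≡ C (mod 10)] column 1: given O=6, C=8, carry-in 0, and digits 6,8 already taken and all letters distinct, W+O≡C (mod 10) forces W=2. So W=2.
Step 4. [col 2: Y + I ≡ Y (mod 10)] in column 2 we have Y+I≡Y with carry-in 0; given nothing yet and digits 2,6,8 already taken and all letters distinct, that pins I to 0 ⇒ I=0.
Step 5. [col 2: Y + I ≡ Y (mod 10)] several values work for Y in column 2 (Y + I ≡ Y (mod 10), carry-in 0); try Y=3. So Y=3.
Step 6. [col 3: R + N ≡ I (mod 10)] N=1 is one option consistent with column 3 (R + N ≡ I (mod 10), carry-in 0) — take it. So N=1.
Step 7. [col 3: R + N ≡ I (mod 10)] from column 3 (N=1, I=0, carry-in 0, digits 0,1,2,3,6,8 already taken and all letters distinct): R must equal 9, so R=9.
Step 8. [col 6: O + G ≡ F (mod 10)] column 6 reads O+G+carry(1)=F with O=6; with digits 0,1,2,3,6,8,9 already taken and all letters distinct, the only value for G is 7 ⇒ G=7.
Step 9. [col 6: O + G ≡ F (mod 10)] column 6 reads O+G+carry(1)=F with O=6, G=7; with digits 0,1,2,3,6,7,8,9 already taken and all letters distinct, the only value for F is 4 ⇒ F=4.

Answer: C=8, F=4, G=7, I=0, N=1, O=6, R=9, W=2, Y=3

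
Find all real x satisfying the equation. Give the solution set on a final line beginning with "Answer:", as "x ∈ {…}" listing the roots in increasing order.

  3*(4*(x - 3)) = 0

Step 1. [3*(4*(x - 3)) = 0] 3 out front; divide by 3 ⇒ div: 4*(x - 3) = 0.
Step 2. [4*(x - 3) = 0] LHS = 4·(…); ÷4 both sides, so div: x - 3 = 0.
Step 3. [x - 3 = 0] -3 is outermost — add 3 both sides, so sub: x = 3.

Answer: x ∈ {3}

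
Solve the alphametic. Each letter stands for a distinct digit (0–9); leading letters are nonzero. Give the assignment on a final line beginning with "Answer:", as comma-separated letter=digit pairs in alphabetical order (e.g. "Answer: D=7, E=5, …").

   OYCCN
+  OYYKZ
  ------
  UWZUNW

Step 1. [U] the sum has 6 digits but both addends have 5; that extra leading digit U is the final carry, namely 1, so U=1.
Step 2. [col 1: N + Z ≡ W (mod 10)] no forcing yet in column 1 (carry-in 0); N=2 is free and consistent — try it. So N=2.
Step 3. [col 1: N + Z ≡ W (mod 10)] column 1 (N + Z ≡ W (mod 10), carry-in 0) doesn't pin Z yet; pick Z=3 and continue, so Z=3.
Step 4. [col 1: N + Z ≡ W (mod 10)] from column 1 (N=2, Z=3, carry-in 0, digits 1,2,3 already taken and all letters distinct): W must equal 5. So W=5.
Step 5. [col 2: C + K ≡ N (mod 10)] column 2 (C + K ≡ N (mod 10), carry-in 0) doesn't pin C yet; pick C=4 and continue, so C=4.
Step 6. [col 2: C + K ≡ N (mod 10)] column 2 reads C+K+carry(0)=N with C=4, N=2; with digits 1,2,3,4,5 already taken and all letters distinct, the only value for K is 8, so K=8.
Step 7. [col 3: C + Y ≡ U (mod 10)] column 3 reads C+Y+carry(1)=U with C=4, U=1; with digits 1,2,3,4,5,8 already taken and all letters distinct, the only value for Y is 6, so Y=6.
Step 8. [col 5: O + O ≡ W (mod 10)] from column 5 (W=5, carry-in 1, digits 1,2,3,4,5,6,8 already taken and all letters distinct): O must equal 7 ⇒ O=7.

Answer: C=4, K=8, N=2, O=7, U=1, W=5, Y=6, Z=3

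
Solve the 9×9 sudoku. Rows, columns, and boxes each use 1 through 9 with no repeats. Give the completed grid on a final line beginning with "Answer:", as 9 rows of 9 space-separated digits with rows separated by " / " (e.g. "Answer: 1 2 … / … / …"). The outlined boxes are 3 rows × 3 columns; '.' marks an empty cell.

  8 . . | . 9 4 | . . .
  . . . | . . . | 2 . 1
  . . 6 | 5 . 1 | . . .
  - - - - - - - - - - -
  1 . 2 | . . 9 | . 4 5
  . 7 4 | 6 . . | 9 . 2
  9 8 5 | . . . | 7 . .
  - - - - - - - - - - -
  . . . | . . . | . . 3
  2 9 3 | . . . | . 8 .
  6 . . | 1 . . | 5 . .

Step 1. [r5c1∈{3}] r5c1's peers cover all but 3, so r5c1=3.
Step 2. [r9c2∈{4}] r9c2's peers cover all but 4 ⇒ r9c2=4.
Step 3. [r4c7∈{3,6,8}] box 6 places 8 nowhere but r4c7. So r4c7=8.
Step 4. [r6c8∈{1,3,6}] box 6 places 3 nowhere but r6c8. So r6c8=3.
Step 5. [r7c4∈{2,4,7,8,9}] col 4 places 9 nowhere but r7c4. So r7c4=9.
Step 6. [r2c4∈{3,7,8}] across col 4, 8 lands solely at r2c4 ⇒ r2c4=8.
Step 7. [r8c7∈{1,4,6}] 1 has one home in row 8: r8c7, so r8c7=1.
Step 8. [r6c6∈{2}] r6c6 has the single candidate 2, so r6c6=2.
Step 9. [r1c4∈{2,3,7}] across col 4, 2 lands solely at r1c4. So r1c4=2.
Step 10. [r3c9∈{4,7,8,9}] 8 has one home in row 3: r3c9. So r3c9=8.
Step 11. [r8c9∈{4,6,7}] 4 has one home in col 9: r8c9. So r8c9=4.
Step 12. [r8c4∈{7}] r8c4's peers cover all but 7 ⇒ r8c4=7.
Step 13. [r2c6∈{3,6,7}] across col 6, 7 lands solely at r2c6, so r2c6=7.
Step 14. [r3c5∈{3}] r3c5 is down to just 3 ⇒ r3c5=3.
Step 15. [r7c5∈{2,4,5,6,8}] in row 7, 4 fits only at r7c5, so r7c5=4.
Step 16. [r3c8∈{7,9}] row 3 places 9 nowhere but r3c8. So r3c8=9.
Step 17. [r3c1∈{4,7}] r3c1 is the only open cell in row 3 admitting 7. So r3c1=7.
Step 18. [r7c1∈{5}] r7c1 is down to just 5, so r7c1=5.
Step 19. [r7c7∈{6}] nothing but 6 survives at r7c7, so r7c7=6.
Step 20. [r7c6∈{8}] only 8 remains possible at r7c6 ⇒ r7c6=8.
Step 21. [r2c2∈{3,5}] row 2 places 3 nowhere but r2c2, so r2c2=3.
Step 22. [r1c3∈{1}] r1c3 has the single candidate 1 ⇒ r1c3=1.
Step 23. [r5c6∈{5}] r5c6 has the single candidate 5. So r5c6=5.
Step 24. [r2c8∈{5,6}] in row 2, 5 fits only at r2c8, so r2c8=5.
Step 25. [r7c8∈{2,7}] r7c8 is the only open cell in row 7 admitting 2. So r7c8=2.
Step 26. [r9c8∈{7}] r9c8 is down to just 7 ⇒ r9c8=7.
Step 27. [r1c9∈{6,7}] row 1 places 7 nowhere but r1c9 ⇒ r1c9=7.
Step 28. [r8c6∈{6}] r8c6 has the single candidate 6, so r8c6=6.
Step 29. [r5c8∈{1}] r5c8 is down to just 1 ⇒ r5c8=1.
Step 30. [r9c6∈{3}] r9c6 has the single candidate 3, so r9c6=3.
Step 31. [r1c8∈{6}] r1c8's peers cover all but 6, so r1c8=6.
Step 32. [r1c2∈{5}] r1c2 is down to just 5, so r1c2=5.
Step 33. [r7c3∈{7}] r7c3's peers cover all but 7, so r7c3=7.
Step 34. [r6c5∈{1}] r6c5 has the single candidate 1. So r6c5=1.
Step 35. [r5c5∈{8}] only 8 remains possible at r5c5 ⇒ r5c5=8.
Step 36. [r1c7∈{3}] only 3 remains possible at r1c7, so r1c7=3.
Step 37. [r8c5∈{5}] nothing but 5 survives at r8c5. So r8c5=5.
Step 38. [r2c3∈{9}] r2c3 is down to just 9, so r2c3=9.
Step 39. [r4c5∈{7}] only 7 remains possible at r4c5. So r4c5=7.
Step 40. [r7c2∈{1}] nothing but 1 survives at r7c2. So r7c2=1.
Step 41. [r3c2∈{2}] r3c2's peers cover all but 2. So r3c2=2.
Step 42. [r4c4∈{3}] r4c4 is down to just 3, so r4c4=3.
Step 43. [r9c9∈{9}] r9c9 is down to just 9. So r9c9=9.
Step 44. [r2c1∈{4}] r2c1 is down to just 4, so r2c1=4.
Step 45. [r6c9∈{6}] nothing but 6 survives at r6c9 ⇒ r6c9=6.
Step 46. [r9c5∈{2}] only 2 remains possible at r9c5, so r9c5=2.
Step 47. [r3c7∈{4}] r3c7 is down to just 4. So r3c7=4.
Step 48. [r6c4∈{4}] r6c4 has the single candidate 4 ⇒ r6c4=4.
Step 49. [r4c2∈{6}] r4c2 has the single candidate 6. So r4c2=6.
Step 50. [r9c3∈{8}] r9c3 has the single candidate 8 ⇒ r9c3=8.
Step 51. [r2c5∈{6}] r2c5 has the single candidate 6, so r2c5=6.

Answer: 8 5 1 2 9 4 3 6 7 / 4 3 9 8 6 7 2 5 1 / 7 2 6 5 3 1 4 9 8 / 1 6 2 3 7 9 8 4 5 / 3 7 4 6 8 5 9 1 2 / 9 8 5 4 1 2 7 3 6 / 5 1 7 9 4 8 6 2 3 / 2 9 3 7 5 6 1 8 4 / 6 4 8 1 2 3 5 7 9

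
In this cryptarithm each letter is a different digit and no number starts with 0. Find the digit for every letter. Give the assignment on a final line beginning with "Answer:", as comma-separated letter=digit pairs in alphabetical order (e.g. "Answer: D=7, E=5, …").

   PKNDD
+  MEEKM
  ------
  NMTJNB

Step 1. [col 1: D + M ≡ B (mod 10)] several values work for B in column 1 (D + M ≡ B (mod 10), carry-in 0); try B=6. So B=6.
Step 2. [col 1: D + M ≡ B (mod 10)] several values work for D in column 1 (D + M ≡ B (mod 10), carry-in 0); try D=4 ⇒ D=4.
Step 3. [N] the sum has 6 digits but both addends have 5; that extra leading digit N is the final carry, namely 1 ⇒ N=1.
Step 4. [col 1: D + M ≡ B (mod 10)] in column 1 we have D+M≡B with carry-in 0; given D=4, B=6 and digits 1,4,6 already taken and all letters distinct, that pins M to 2 ⇒ M=2.
Step 5. [col 2: D + K ≡ N (mod 10)] column 2: given D=4, N=1, carry-in 0, and digits 1,2,4,6 already taken and all letters distinct, D+K≡N (mod 10) forces K=7 ⇒ K=7.
Step 6. [col 3: N + E ≡ J (mod 10)] E=3 is one option consistent with column 3 (N + E ≡ J (mod 10), carry-in 1) — take it. So E=3.
Step 7. [col 3: N + E ≡ J (mod 10)] column 3 reads N+E+carry(1)=J with N=1, E=3; with digits 1,2,3,4,6,7 already taken and all letters distinct, the only value for J is 5, so J=5.
Step 8. [col 4: K + E ≡ T (mod 10)] from column 4 (K=7, E=3, carry-in 0, digits 1,2,3,4,5,6,7 already taken and all letters distinct): T must equal 0, so T=0.
Step 9. [col 5: P + M ≡ M (mod 10)] from column 5 (M=2, carry-in 1, digits 0,1,2,3,4,5,6,7 already taken and all letters distinct): P must equal 9 ⇒ P=9.

Answer: B=6, D=4, E=3, J=5, K=7, M=2, N=1, P=9, T=0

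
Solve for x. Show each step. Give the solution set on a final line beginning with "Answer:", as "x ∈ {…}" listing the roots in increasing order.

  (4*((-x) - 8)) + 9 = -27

Step 1. [(4*((-x) - 8)) + 9 = -27] +9 is outermost — subtract 9 both sides, so sub: 4*((-x) - 8) = -36.
Step 2. [4*((-x) - 8) = -36] 4·(inner) — divide through by 4 ⇒ div: (-x) - 8 = -9.
Step 3. [(-x) - 8 = -9] 8 comes off first (add 8) ⇒ sub: -x = -1.
Step 4. [-x = -1] flip signs both sides, so neg: x = 1.

Answer: x ∈ {1}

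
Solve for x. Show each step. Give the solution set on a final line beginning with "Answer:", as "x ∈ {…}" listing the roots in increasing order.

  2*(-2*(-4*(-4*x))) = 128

Step 1. [2*(-2*(-4*(-4*x))) = 128] 2 out front; divide by 2. So div: -2*(-4*(-4*x)) = 64.
Step 2. [-2*(-4*(-4*x)) = 64] -2·(inner) — divide through by -2. So div: -4*(-4*x) = -32.
Step 3. [-4*(-4*x) = -32] LHS = -4·(…); ÷-4 both sides. So div: -4*x = 8.
Step 4. [-4*x = 8] -4 out front; divide by -4, so div: x = -2.

Answer: x ∈ {-2}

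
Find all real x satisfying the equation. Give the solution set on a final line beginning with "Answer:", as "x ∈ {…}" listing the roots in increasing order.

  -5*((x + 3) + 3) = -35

Step 1. [-5*((x + 3) + 3) = -35] -5 out front; divide by -5, so div: (x + 3) + 3 = 7.
Step 2. [(x + 3) + 3 = 7] the outer +3 inverts by subtracting 3, so sub: x + 3 = 4.
Step 3. [x + 3 = 4] 3 comes off first (subtract 3). So sub: x = 1.

Answer: x ∈ {1}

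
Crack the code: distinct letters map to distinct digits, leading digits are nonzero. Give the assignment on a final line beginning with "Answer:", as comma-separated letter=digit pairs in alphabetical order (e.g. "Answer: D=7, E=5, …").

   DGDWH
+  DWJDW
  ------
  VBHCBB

Step 1. [col 1: H + W ≡ B (mod 10)] column 1 (H + W ≡ B (mod 10), carry-in 0) doesn't pin H yet; pick H=6 and continue. So H=6.
Step 2. [V] the sum has 6 digits but both addends have 5; that extra leading digit V is the final carry, namely 1 ⇒ V=1.
Step 3. [col 1: H + W ≡ B (mod 10)] several values work for W in column 1 (H + W ≡ B (mod 10), carry-in 0); try W=4, so W=4.
Step 4. [col 1: H + W ≡ B (mod 10)] from column 1 (H=6, W=4, carry-in 0, digits 1,4,6 already taken and all letters distinct): B must equal 0 ⇒ B=0.
Step 5. [col 2: W + D ≡ B (mod 10)] from column 2 (W=4, B=0, carry-in 1, digits 0,1,4,6 already taken and all letters distinct): D must equal 5. So D=5.
Step 6. [col 3: D + J ≡ C (mod 10)] several values work for J in column 3 (D + J ≡ C (mod 10), carry-in 1); try J=3. So J=3.
Step 7. [col 3: D + J ≡ C (mod 10)] from column 3 (D=5, J=3, carry-in 1, digits 0,1,3,4,5,6 already taken and all letters distinct): C must equal 9. So C=9.
Step 8. [col 4: G + W ≡ H (mod 10)] column 4 reads G+W+carry(0)=H with W=4, H=6; with digits 0,1,3,4,5,6,9 already taken and all letters distinct, the only value for G is 2. So G=2.

Answer: B=0, C=9, D=5, G=2, H=6, J=3, V=1, W=4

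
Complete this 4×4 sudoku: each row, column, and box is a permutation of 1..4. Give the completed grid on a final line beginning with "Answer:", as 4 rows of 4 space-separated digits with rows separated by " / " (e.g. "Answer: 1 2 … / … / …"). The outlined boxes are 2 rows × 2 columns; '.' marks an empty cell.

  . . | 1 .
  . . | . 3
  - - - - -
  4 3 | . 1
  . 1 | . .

Step 1. [r4c1∈{2}] nothing but 2 survives at r4c1 ⇒ r4c1=2.
Step 2. [r1c4∈{2,4}] in col 4, 2 fits only at r1c4. So r1c4=2.
Step 3. [r2c3∈{4}] nothing but 4 survives at r2c3. So r2c3=4.
Step 4. [r1c2∈{4}] r1c2's peers cover all but 4, so r1c2=4.
Step 5. [r2c1∈{1}] only 1 remains possible at r2c1 ⇒ r2c1=1.
Step 6. [r4c3∈{3}] only 3 remains possible at r4c3. So r4c3=3.
Step 7. [r2c2∈{2}] nothing but 2 survives at r2c2, so r2c2=2.
Step 8. [r3c3∈{2}] only 2 remains possible at r3c3, so r3c3=2.
Step 9. [r1c1∈{3}] only 3 remains possible at r1c1 ⇒ r1c1=3.
Step 10. [r4c4∈{4}] r4c4 has the single candidate 4 ⇒ r4c4=4.

Answer: 3 4 1 2 / 1 2 4 3 / 4 3 2 1 / 2 1 3 4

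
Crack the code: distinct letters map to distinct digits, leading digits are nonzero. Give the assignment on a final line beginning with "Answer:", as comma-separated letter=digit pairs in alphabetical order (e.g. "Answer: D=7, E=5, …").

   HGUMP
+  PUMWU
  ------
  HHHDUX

Step 1. [col 1: P + U ≡ X (mod 10)] column 1 (P + U ≡ X (mod 10), carry-in 0) doesn't pin P yet; pick P=9 and continue. So P=9.
Step 2. [col 1: P + U ≡ X (mod 10)] X=3 is one option consistent with column 1 (P + U ≡ X (mod 10), carry-in 0) — take it, so X=3.
Step 3. [H] H is the leading digit of a 6-digit sum of two 5-digit numbers; the final carry is exactly 1, so H=1.
Step 4. [col 1: P + U ≡ X (mod 10)] in column 1 we have P+U≡X with carry-in 0; given P=9, X=3 and digits 1,3,9 already taken and all letters distinct, that pins U to 4 ⇒ U=4.
Step 5. [col 2: M + W ≡ U (mod 10)] several values work for M in column 2 (M + W ≡ U (mod 10), carry-in 1); try M=5 ⇒ M=5.
Step 6. [col 2: M + W ≡ U (mod 10)] column 2: given M=5, U=4, carry-in 1, and digits 1,3,4,5,9 already taken and all letters distinct, M+W≡U (mod 10) forces W=8 ⇒ W=8.
Step 7. [col 3: U + M ≡ D (mod 10)] column 3 reads U+M+carry(1)=D with U=4, M=5; with digits 1,3,4,5,8,9 already taken and all letters distinct, the only value for D is 0, so D=0.
Step 8. [col 4: G + U ≡ H (mod 10)] column 4: given U=4, H=1, carry-in 1, and digits 0,1,3,4,5,8,9 already taken and all letters distinct, G+U≡H (mod 10) forces G=6. So G=6.

Answer: D=0, G=6, H=1, M=5, P=9, U=4, W=8, X=3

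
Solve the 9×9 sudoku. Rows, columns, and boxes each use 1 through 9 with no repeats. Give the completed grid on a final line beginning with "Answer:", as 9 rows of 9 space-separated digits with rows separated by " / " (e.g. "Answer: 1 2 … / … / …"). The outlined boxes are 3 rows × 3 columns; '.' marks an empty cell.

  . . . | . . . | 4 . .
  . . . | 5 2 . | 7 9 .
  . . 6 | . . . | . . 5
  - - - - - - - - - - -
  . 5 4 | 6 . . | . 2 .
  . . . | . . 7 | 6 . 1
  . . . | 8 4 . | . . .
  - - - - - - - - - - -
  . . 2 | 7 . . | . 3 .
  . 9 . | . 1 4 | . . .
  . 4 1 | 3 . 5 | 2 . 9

Step 1. [r6c6∈{1,2,3,9}] r6c6 is the only open cell in col 6 admitting 2. So r6c6=2.
Step 2. [r5c4∈{9}] nothing but 9 survives at r5c4 ⇒ r5c4=9.
Step 3. [r4c5∈{3}] r4c5 has the single candidate 3. So r4c5=3.
Step 4. [r1c4∈{1}] r1c4 has the single candidate 1, so r1c4=1.
Step 5. [r1c9∈{2,3,6,8}] across col 9, 2 lands solely at r1c9. So r1c9=2.
Step 6. [r2c1∈{1,3,4,8}] across row 2, 4 lands solely at r2c1, so r2c1=4.
Step 7. [r2c2∈{1,3,8}] across row 2, 1 lands solely at r2c2 ⇒ r2c2=1.
Step 8. [r6c1∈{1,3,6,7,9}] in row 6, 1 fits only at r6c1, so r6c1=1.
Step 9. [r6c2∈{3,6,7}] r6c2 is the only open cell in row 6 admitting 6, so r6c2=6.
Step 10. [r7c2∈{8}] r7c2 has the single candidate 8. So r7c2=8.
Step 11. [r9c5∈{6,8}] across box 8, 8 lands solely at r9c5, so r9c5=8.
Step 12. [r5c8∈{4,5,8}] 4 has one home in row 5: r5c8 ⇒ r5c8=4.
Step 13. [r7c7∈{1,5}] row 7 places 1 nowhere but r7c7, so r7c7=1.
Step 14. [r7c1∈{5,6}] 5 has one home in row 7: r7c1, so r7c1=5.
Step 15. [r1c3∈{3,5,7,8,9}] row 1 places 5 nowhere but r1c3 ⇒ r1c3=5.
Step 16. [r6c3∈{3,7,9}] 9 has one home in col 3: r6c3. So r6c3=9.
Step 17. [r4c1∈{7,8}] box 4 places 7 nowhere but r4c1, so r4c1=7.
Step 18. [r9c8∈{6,7}] r9c8 is the only open cell in row 9 admitting 7. So r9c8=7.
Step 19. [r4c9∈{8}] nothing but 8 survives at r4c9, so r4c9=8.
Step 20. [r8c9∈{6}] r8c9 is down to just 6, so r8c9=6.
Step 21. [r2c6∈{3,6,8}] 6 has one home in row 2: r2c6. So r2c6=6.
Step 22. [r2c3∈{3,8}] across row 2, 8 lands solely at r2c3. So r2c3=8.
Step 23. [r8c1∈{3}] only 3 remains possible at r8c1 ⇒ r8c1=3.
Step 24. [r7c6∈{9}] r7c6 has the single candidate 9. So r7c6=9.
Step 25. [r1c1∈{9}] r1c1 has the single candidate 9 ⇒ r1c1=9.
Step 26. [r3c1∈{2}] only 2 remains possible at r3c1, so r3c1=2.
Step 27. [r2c9∈{3}] only 3 remains possible at r2c9. So r2c9=3.
Step 28. [r3c7∈{8}] only 8 remains possible at r3c7 ⇒ r3c7=8.
Step 29. [r1c5∈{7}] r1c5's peers cover all but 7. So r1c5=7.
Step 30. [r1c2∈{3}] r1c2 has the single candidate 3, so r1c2=3.
Step 31. [r6c8∈{5}] r6c8's peers cover all but 5. So r6c8=5.
Step 32. [r8c4∈{2}] r8c4 has the single candidate 2, so r8c4=2.
Step 33. [r3c6∈{3}] r3c6 is down to just 3, so r3c6=3.
Step 34. [r3c8∈{1}] nothing but 1 survives at r3c8. So r3c8=1.
Step 35. [r3c2∈{7}] r3c2 has the single candidate 7. So r3c2=7.
Step 36. [r3c4∈{4}] r3c4 is down to just 4. So r3c4=4.
Step 37. [r1c6∈{8}] r1c6 has the single candidate 8 ⇒ r1c6=8.
Step 38. [r5c2∈{2}] r5c2 has the single candidate 2 ⇒ r5c2=2.
Step 39. [r4c7∈{9}] r4c7 is down to just 9, so r4c7=9.
Step 40. [r7c5∈{6}] only 6 remains possible at r7c5 ⇒ r7c5=6.
Step 41. [r8c3∈{7}] r8c3 has the single candidate 7 ⇒ r8c3=7.
Step 42. [r6c9∈{7}] r6c9 is down to just 7, so r6c9=7.
Step 43. [r5c1∈{8}] r5c1 has the single candidate 8 ⇒ r5c1=8.
Step 44. [r3c5∈{9}] r3c5 is down to just 9 ⇒ r3c5=9.
Step 45. [r1c8∈{6}] only 6 remains possible at r1c8. So r1c8=6.
Step 46. [r5c3∈{3}] nothing but 3 survives at r5c3. So r5c3=3.
Step 47. [r9c1∈{6}] r9c1's peers cover all but 6 ⇒ r9c1=6.
Step 48. [r5c5∈{5}] only 5 remains possible at r5c5, so r5c5=5.
Step 49. [r8c7∈{5}] nothing but 5 survives at r8c7, so r8c7=5.
Step 50. [r7c9∈{4}] r7c9's peers cover all but 4, so r7c9=4.
Step 51. [r4c6∈{1}] only 1 remains possible at r4c6, so r4c6=1.
Step 52. [r6c7∈{3}] r6c7 has the single candidate 3. So r6c7=3.
Step 53. [r8c8∈{8}] r8c8's peers cover all but 8, so r8c8=8.

Answer: 9 3 5 1 7 8 4 6 2 / 4 1 8 5 2 6 7 9 3 / 2 7 6 4 9 3 8 1 5 / 7 5 4 6 3 1 9 2 8 / 8 2 3 9 5 7 6 4 1 / 1 6 9 8 4 2 3 5 7 / 5 8 2 7 6 9 1 3 4 / 3 9 7 2 1 4 5 8 6 / 6 4 1 3 8 5 2 7 9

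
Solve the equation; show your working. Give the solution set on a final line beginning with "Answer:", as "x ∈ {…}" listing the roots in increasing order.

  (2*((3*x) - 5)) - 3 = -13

Step 1. [(2*((3*x) - 5)) - 3 = -13] -3 is outermost — add 3 both sides, so sub: 2*((3*x) - 5) = -10.
Step 2. [2*((3*x) - 5) = -10] LHS = 2·(…); ÷2 both sides. So div: (3*x) - 5 = -5.
Step 3. [(3*x) - 5 = -5] add 5: x sits inside (… - 5). So sub: 3*x = 0.
Step 4. [3*x = 0] 3 out front; divide by 3 ⇒ div: x = 0.

Answer: x ∈ {0}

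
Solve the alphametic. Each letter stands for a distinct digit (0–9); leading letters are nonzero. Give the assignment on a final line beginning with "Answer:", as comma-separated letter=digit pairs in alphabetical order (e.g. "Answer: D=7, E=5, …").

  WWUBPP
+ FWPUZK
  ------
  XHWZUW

Step 1. [col 1: P + K ≡ W (mod 10)] K=8 is one option consistent with column 1 (P + K ≡ W (mod 10), carry-in 0) — take it ⇒ K=8.
Step 2. [col 1: P + K ≡ W (mod 10)] no forcing yet in column 1 (carry-in 0); P=6 is free and consistent — try it ⇒ P=6.
Step 3. [col 1: P + K ≡ W (mod 10)] column 1 reads P+K+carry(0)=W with P=6, K=8; with digits 6,8 already taken and all letters distinct, the only value for W is 4 ⇒ W=4.
Step 4. [col 2: P + Z ≡ U (mod 10)] U=7 is one option consistent with column 2 (P + Z ≡ U (mod 10), carry-in 1) — take it, so U=7.
Step 5. [col 2: P + Z ≡ U (mod 10)] from column 2 (P=6, U=7, carry-in 1, digits 4,6,7,8 already taken and all letters distinct): Z must equal 0. So Z=0.
Step 6. [col 3: B + U ≡ Z (mod 10)] column 3: given U=7, Z=0, carry-in 0, and digits 0,4,6,7,8 already taken and all letters distinct, B+U≡Z (mod 10) forces B=3. So B=3.
Step 7. [col 5: W + W ≡ H (mod 10)] from column 5 (W=4, carry-in 1, digits 0,3,4,6,7,8 already taken and all letters distinct): H must equal 9 ⇒ H=9.
Step 8. [col 6: W + F ≡ X (mod 10)] in column 6 we have W+F≡X with carry-in 0; given W=4 and digits 0,3,4,6,7,8,9 already taken and all letters distinct, that pins F to 1, so F=1.
Step 9. [col 6: W + F ≡ X (mod 10)] in column 6 we have W+F≡X with carry-in 0; given W=4, F=1 and digits 0,1,3,4,6,7,8,9 already taken and all letters distinct, that pins X to 5, so X=5.

Answer: B=3, F=1, H=9, K=8, P=6, U=7, W=4, X=5, Z=0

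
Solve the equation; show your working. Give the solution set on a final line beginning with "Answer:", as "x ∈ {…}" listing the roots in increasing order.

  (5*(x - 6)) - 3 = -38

Step 1. [(5*(x - 6)) - 3 = -38] the outer -3 inverts by adding 3 ⇒ sub: 5*(x - 6) = -35.
Step 2. [5*(x - 6) = -35] 5 out front; divide by 5. So div: x - 6 = -7.
Step 3. [x - 6 = -7] peel the -6: add 6 from each side. So sub: x = -1.

Answer: x ∈ {-1}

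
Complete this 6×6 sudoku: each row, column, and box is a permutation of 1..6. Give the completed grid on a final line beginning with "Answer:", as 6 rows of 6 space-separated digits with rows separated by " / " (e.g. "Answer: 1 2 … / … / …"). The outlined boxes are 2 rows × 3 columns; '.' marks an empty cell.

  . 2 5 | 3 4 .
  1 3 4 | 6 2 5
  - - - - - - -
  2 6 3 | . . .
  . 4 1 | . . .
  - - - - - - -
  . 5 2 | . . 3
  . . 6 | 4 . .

Step 1. [r5c4∈{1}] r5c4 has the single candidate 1 ⇒ r5c4=1.
Step 2. [r3c4∈{5}] r3c4 has the single candidate 5. So r3c4=5.
Step 3. [r4c6∈{2,6}] 6 has one home in col 6: r4c6. So r4c6=6.
Step 4. [r3c5∈{1}] nothing but 1 survives at r3c5, so r3c5=1.
Step 5. [r5c1∈{4}] r5c1 is down to just 4 ⇒ r5c1=4.
Step 6. [r4c5∈{3}] nothing but 3 survives at r4c5, so r4c5=3.
Step 7. [r6c5∈{5}] r6c5 has the single candidate 5. So r6c5=5.
Step 8. [r5c5∈{6}] r5c5 is down to just 6. So r5c5=6.
Step 9. [r1c1∈{6}] nothing but 6 survives at r1c1. So r1c1=6.
Step 10. [r3c6∈{4}] only 4 remains possible at r3c6. So r3c6=4.
Step 11. [r6c6∈{2}] nothing but 2 survives at r6c6, so r6c6=2.
Step 12. [r4c4∈{2}] r4c4 has the single candidate 2 ⇒ r4c4=2.
Step 13. [r4c1∈{5}] r4c1 has the single candidate 5 ⇒ r4c1=5.
Step 14. [r1c6∈{1}] nothing but 1 survives at r1c6, so r1c6=1.
Step 15. [r6c1∈{3}] r6c1 is down to just 3 ⇒ r6c1=3.
Step 16. [r6c2∈{1}] r6c2 has the single candidate 1. So r6c2=1.

Answer: 6 2 5 3 4 1 / 1 3 4 6 2 5 / 2 6 3 5 1 4 / 5 4 1 2 3 6 / 4 5 2 1 6 3 / 3 1 6 4 5 2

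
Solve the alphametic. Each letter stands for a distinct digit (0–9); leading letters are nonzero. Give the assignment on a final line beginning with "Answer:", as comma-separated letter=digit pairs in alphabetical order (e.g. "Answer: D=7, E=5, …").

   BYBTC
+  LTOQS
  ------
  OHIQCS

Step 1. [col 1: C + S ≡ S (mod 10)] column 1: given nothing yet, carry-in 0, and all letters distinct, none taken yet, C+S≡S (mod 10) forces C=0. So C=0.
Step 2. [O] adding two 5-digit numbers gives at most 5+1 digits, and here it does — O is that final carry and must be 1 ⇒ O=1.
Step 3. [col 1: C + S ≡ S (mod 10)] no forcing yet in column 1 (carry-in 0); S=6 is free and consistent — try it, so S=6.
Step 4. [col 2: T + Q ≡ C (mod 10)] column 2 (T + Q ≡ C (mod 10), carry-in 0) doesn't pin Q yet; pick Q=7 and continue, so Q=7.
Step 5. [col 2: T + Q ≡ C (mod 10)] in column 2 we have T+Q≡C with carry-in 0; given Q=7, C=0 and digits 0,1,6,7 already taken and all letters distinct, that pins T to 3. So T=3.
Step 6. [col 3: B + O ≡ Q (mod 10)] column 3 reads B+O+carry(1)=Q with O=1, Q=7; with digits 0,1,3,6,7 already taken and all letters distinct, the only value for B is 5. So B=5.
Step 7. [col 4: Y + T ≡ I (mod 10)] in column 4 we have Y+T≡I with carry-in 0; given T=3 and digits 0,1,3,5,6,7 already taken and all letters distinct, that pins Y to 9, so Y=9.
Step 8. [col 4: Y + T ≡ I (mod 10)] column 4 reads Y+T+carry(0)=I with Y=9, T=3; with digits 0,1,3,5,6,7,9 already taken and all letters distinct, the only value for I is 2, so I=2.
Step 9. [col 5: B + L ≡ H (mod 10)] in column 5 we have B+L≡H with carry-in 1; given B=5 and digits 0,1,2,3,5,6,7,9 already taken and all letters distinct, that pins L to 8, so L=8.
Step 10. [col 5: B + L ≡ H (mod 10)] from column 5 (B=5, L=8, carry-in 1, digits 0,1,2,3,5,6,7,8,9 already taken and all letters distinct): H must equal 4 ⇒ H=4.

Answer: B=5, C=0, H=4, I=2, L=8, O=1, Q=7, S=6, T=3, Y=9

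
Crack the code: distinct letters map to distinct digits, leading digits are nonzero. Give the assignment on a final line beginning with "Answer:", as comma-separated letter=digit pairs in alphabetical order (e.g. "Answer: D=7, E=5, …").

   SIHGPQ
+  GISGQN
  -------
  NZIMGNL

Step 1. [col 1: Q + N ≡ L (mod 10)] no forcing yet in column 1 (carry-in 0); Q=6 is free and consistent — try it ⇒ Q=6.
Step 2. [col 1: Q + N ≡ L (mod 10)] column 1 (Q + N ≡ L (mod 10), carry-in 0) doesn't pin N yet; pick N=1 and continue, so N=1.
Step 3. [col 1: Q + N ≡ L (mod 10)] column 1 reads Q+N+carry(0)=L with Q=6, N=1; with digits 1,6 already taken and all letters distinct, the only value for L is 7 ⇒ L=7.
Step 4. [col 2: P + Q ≡ N (mod 10)] column 2: given Q=6, N=1, carry-in 0, and digits 1,6,7 already taken and all letters distinct, P+Q≡N (mod 10) forces P=5. So P=5.
Step 5. [col 3: G + G ≡ G (mod 10)] column 3 reads G+G+carry(1)=G with nothing yet; with digits 1,5,6,7 already taken and all letters distinct, the only value for G is 9 ⇒ G=9.
Step 6. [col 4: H + S ≡ M (mod 10)] no forcing yet in column 4 (carry-in 1); M=8 is free and consistent — try it ⇒ M=8.
Step 7. [col 4: H + S ≡ M (mod 10)] no forcing yet in column 4 (carry-in 1); S=3 is free and consistent — try it ⇒ S=3.
Step 8. [col 4: H + S ≡ M (mod 10)] column 4 reads H+S+carry(1)=M with S=3, M=8; with digits 1,3,5,6,7,8,9 already taken and all letters distinct, the only value for H is 4 ⇒ H=4.
Step 9. [col 5: I + I ≡ I (mod 10)] column 5: given nothing yet, carry-in 0, and digits 1,3,4,5,6,7,8,9 already taken and all letters distinct, I+I≡I (mod 10) forces I=0. So I=0.
Step 10. [col 6: S + G ≡ Z (mod 10)] in column 6 we have S+G≡Z with carry-in 0; given S=3, G=9 and digits 0,1,3,4,5,6,7,8,9 already taken and all letters distinct, that pins Z to 2, so Z=2.

Answer: G=9, H=4, I=0, L=7, M=8, N=1, P=5, Q=6, S=3, Z=2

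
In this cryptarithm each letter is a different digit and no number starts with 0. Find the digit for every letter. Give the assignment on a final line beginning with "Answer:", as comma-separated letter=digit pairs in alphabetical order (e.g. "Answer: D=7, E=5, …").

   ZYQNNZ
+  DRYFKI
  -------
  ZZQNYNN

Step 1. [col 1: Z + I ≡ N (mod 10)] column 1 (Z + I ≡ N (mod 10), carry-in 0) doesn't pin I yet; pick I=2 and continue. So I=2.
Step 2. [col 1: Z + I ≡ N (mod 10)] no forcing yet in column 1 (carry-in 0); Z=1 is free and consistent — try it ⇒ Z=1.
Step 3. [col 1: Z + I ≡ N (mod 10)] column 1 reads Z+I+carry(0)=N with Z=1, I=2; with digits 1,2 already taken and all letters distinct, the only value for N is 3. So N=3.
Step 4. [col 2: N + K ≡ N (mod 10)] from column 2 (N=3, carry-in 0, digits 1,2,3 already taken and all letters distinct): K must equal 0. So K=0.
Step 5. [col 3: N + F ≡ Y (mod 10)] column 3 (N + F ≡ Y (mod 10), carry-in 0) doesn't pin F yet; pick F=4 and continue. So F=4.
Step 6. [col 3: N + F ≡ Y (mod 10)] from column 3 (N=3, F=4, carry-in 0, digits 0,1,2,3,4 already taken and all letters distinct): Y must equal 7, so Y=7.
Step 7. [col 4: Q + Y ≡ N (mod 10)] column 4: given Y=7, N=3, carry-in 0, and digits 0,1,2,3,4,7 already taken and all letters distinct, Q+Y≡N (mod 10) forces Q=6. So Q=6.
Step 8. [col 5: Y + R ≡ Q (mod 10)] in column 5 we have Y+R≡Q with carry-in 1; given Y=7, Q=6 and digits 0,1,2,3,4,6,7 already taken and all letters distinct, that pins R to 8. So R=8.
Step 9. [col 6: Z + D ≡ Z (mod 10)] column 6 reads Z+D+carry(1)=Z with Z=1; with digits 0,1,2,3,4,6,7,8 already taken and all letters distinct, the only value for D is 9 ⇒ D=9.

Answer: D=9, F=4, I=2, K=0, N=3, Q=6, R=8, Y=7, Z=1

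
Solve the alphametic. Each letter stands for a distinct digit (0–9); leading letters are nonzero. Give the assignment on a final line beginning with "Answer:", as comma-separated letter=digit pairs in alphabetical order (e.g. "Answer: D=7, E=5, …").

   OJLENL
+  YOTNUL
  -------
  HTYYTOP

Step 1. [col 1: L + L ≡ P (mod 10)] column 1 (L + L ≡ P (mod 10), carry-in 0) doesn't pin L yet; pick L=3 and continue. So L=3.
Step 2. [H] H is the leading digit of a 7-digit sum of two 6-digit numbers; the final carry is exactly 1, so H=1.
Step 3. [col 1: L + L ≡ P (mod 10)] in column 1 we have L+L≡P with carry-in 0; given L=3 and digits 1,3 already taken and all letters distinct, that pins P to 6. So P=6.
Step 4. [col 2: N + U ≡ O (mod 10)] U=8 is one option consistent with column 2 (N + U ≡ O (mod 10), carry-in 0) — take it ⇒ U=8.
Step 5. [col 2: N + U ≡ O (mod 10)] several values work for O in column 2 (N + U ≡ O (mod 10), carry-in 0); try O=5, so O=5.
Step 6. [col 2: N + U ≡ O (mod 10)] column 2 reads N+U+carry(0)=O with U=8, O=5; with digits 1,3,5,6,8 already taken and all letters distinct, the only value for N is 7 ⇒ N=7.
Step 7. [col 3: E + N ≡ T (mod 10)] several values work for T in column 3 (E + N ≡ T (mod 10), carry-in 1); try T=0. So T=0.
Step 8. [col 3: E + N ≡ T (mod 10)] in column 3 we have E+N≡T with carry-in 1; given N=7, T=0 and digits 0,1,3,5,6,7,8 already taken and all letters distinct, that pins E to 2. So E=2.
Step 9. [col 4: L + T ≡ Y (mod 10)] column 4: given L=3, T=0, carry-in 1, and digits 0,1,2,3,5,6,7,8 already taken and all letters distinct, L+T≡Y (mod 10) forces Y=4. So Y=4.
Step 10. [col 5: J + O ≡ Y (mod 10)] column 5 reads J+O+carry(0)=Y with O=5, Y=4; with digits 0,1,2,3,4,5,6,7,8 already taken and all letters distinct, the only value for J is 9, so J=9.

Answer: E=2, H=1, J=9, L=3, N=7, O=5, P=6, T=0, U=8, Y=4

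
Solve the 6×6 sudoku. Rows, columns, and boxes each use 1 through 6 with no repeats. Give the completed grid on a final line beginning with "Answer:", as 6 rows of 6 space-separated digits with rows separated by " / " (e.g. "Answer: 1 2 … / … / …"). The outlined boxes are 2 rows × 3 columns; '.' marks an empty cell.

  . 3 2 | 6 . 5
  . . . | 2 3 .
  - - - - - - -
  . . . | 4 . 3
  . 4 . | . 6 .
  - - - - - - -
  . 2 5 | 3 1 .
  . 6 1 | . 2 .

Step 1. [r1c1∈{1,4}] row 1 places 1 nowhere but r1c1 ⇒ r1c1=1.
Step 2. [r6c6∈{4}] r6c6's peers cover all but 4, so r6c6=4.
Step 3. [r3c5∈{5}] r3c5's peers cover all but 5 ⇒ r3c5=5.
Step 4. [r4c1∈{2,3,5}] 5 has one home in row 4: r4c1, so r4c1=5.
Step 5. [r2c3∈{4,6}] across col 3, 4 lands solely at r2c3, so r2c3=4.
Step 6. [r3c3∈{6}] r3c3 is down to just 6. So r3c3=6.
Step 7. [r4c6∈{1,2}] in row 4, 2 fits only at r4c6, so r4c6=2.
Step 8. [r2c1∈{6}] only 6 remains possible at r2c1 ⇒ r2c1=6.
Step 9. [r3c1∈{2}] only 2 remains possible at r3c1 ⇒ r3c1=2.
Step 10. [r5c6∈{6}] r5c6 is down to just 6 ⇒ r5c6=6.
Step 11. [r5c1∈{4}] only 4 remains possible at r5c1, so r5c1=4.
Step 12. [r4c4∈{1}] r4c4 has the single candidate 1. So r4c4=1.
Step 13. [r6c1∈{3}] r6c1 has the single candidate 3. So r6c1=3.
Step 14. [r1c5∈{4}] r1c5 has the single candidate 4. So r1c5=4.
Step 15. [r2c2∈{5}] only 5 remains possible at r2c2, so r2c2=5.
Step 16. [r2c6∈{1}] r2c6 has the single candidate 1. So r2c6=1.
Step 17. [r4c3∈{3}] r4c3's peers cover all but 3 ⇒ r4c3=3.
Step 18. [r6c4∈{5}] only 5 remains possible at r6c4. So r6c4=5.
Step 19. [r3c2∈{1}] r3c2 is down to just 1 ⇒ r3c2=1.

Answer: 1 3 2 6 4 5 / 6 5 4 2 3 1 / 2 1 6 4 5 3 / 5 4 3 1 6 2 / 4 2 5 3 1 6 / 3 6 1 5 2 4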